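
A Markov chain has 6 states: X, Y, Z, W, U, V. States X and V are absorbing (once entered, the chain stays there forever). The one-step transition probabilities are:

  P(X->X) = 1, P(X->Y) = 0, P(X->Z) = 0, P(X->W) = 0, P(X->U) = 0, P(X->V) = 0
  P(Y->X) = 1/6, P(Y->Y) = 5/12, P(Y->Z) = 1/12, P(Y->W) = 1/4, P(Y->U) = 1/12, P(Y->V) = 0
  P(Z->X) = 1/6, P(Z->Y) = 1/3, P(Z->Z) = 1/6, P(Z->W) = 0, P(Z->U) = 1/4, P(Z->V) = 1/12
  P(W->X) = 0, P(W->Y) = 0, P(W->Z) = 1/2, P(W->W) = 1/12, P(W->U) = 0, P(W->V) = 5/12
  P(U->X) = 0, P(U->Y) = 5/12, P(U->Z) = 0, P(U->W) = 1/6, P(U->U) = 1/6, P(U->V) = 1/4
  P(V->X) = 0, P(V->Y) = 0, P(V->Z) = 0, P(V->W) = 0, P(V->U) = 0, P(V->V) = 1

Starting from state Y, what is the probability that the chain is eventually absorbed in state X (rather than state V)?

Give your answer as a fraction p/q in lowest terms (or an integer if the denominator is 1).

Answer: 2732/5255

Derivation:
Let a_i = P(absorbed in X | start in state i).
Boundary conditions: a_X = 1, a_V = 0.
For each transient state i, a_i = sum_j P(i->j) * a_j:
  a_Y = 1/6*a_X + 5/12*a_Y + 1/12*a_Z + 1/4*a_W + 1/12*a_U + 0*a_V
  a_Z = 1/6*a_X + 1/3*a_Y + 1/6*a_Z + 0*a_W + 1/4*a_U + 1/12*a_V
  a_W = 0*a_X + 0*a_Y + 1/2*a_Z + 1/12*a_W + 0*a_U + 5/12*a_V
  a_U = 0*a_X + 5/12*a_Y + 0*a_Z + 1/6*a_W + 1/6*a_U + 1/4*a_V

Substituting a_X = 1 and a_V = 0, rearrange to (I - Q) a = r where r[i] = P(i -> X):
  [7/12, -1/12, -1/4, -1/12] . (a_Y, a_Z, a_W, a_U) = 1/6
  [-1/3, 5/6, 0, -1/4] . (a_Y, a_Z, a_W, a_U) = 1/6
  [0, -1/2, 11/12, 0] . (a_Y, a_Z, a_W, a_U) = 0
  [-5/12, 0, -1/6, 5/6] . (a_Y, a_Z, a_W, a_U) = 0

Solving yields:
  a_Y = 2732/5255
  a_Z = 528/1051
  a_W = 288/1051
  a_U = 1654/5255

Starting state is Y, so the absorption probability is a_Y = 2732/5255.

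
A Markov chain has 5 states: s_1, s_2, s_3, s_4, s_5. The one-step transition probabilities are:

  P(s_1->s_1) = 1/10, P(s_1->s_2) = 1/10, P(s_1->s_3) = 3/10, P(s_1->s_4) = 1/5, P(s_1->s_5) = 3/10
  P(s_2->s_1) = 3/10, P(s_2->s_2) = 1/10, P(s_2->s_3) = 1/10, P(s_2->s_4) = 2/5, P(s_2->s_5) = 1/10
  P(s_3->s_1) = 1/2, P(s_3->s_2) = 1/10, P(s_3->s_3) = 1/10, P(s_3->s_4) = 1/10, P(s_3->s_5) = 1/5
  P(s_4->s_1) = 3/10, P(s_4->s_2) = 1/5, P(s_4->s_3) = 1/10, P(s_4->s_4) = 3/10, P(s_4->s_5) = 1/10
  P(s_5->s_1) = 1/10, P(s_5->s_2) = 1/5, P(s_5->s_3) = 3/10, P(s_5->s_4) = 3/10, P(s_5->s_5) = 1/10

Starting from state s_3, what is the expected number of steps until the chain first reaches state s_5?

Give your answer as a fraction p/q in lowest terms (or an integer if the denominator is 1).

Answer: 500/99

Derivation:
Let h_i = expected steps to first reach s_5 from state i.
Boundary: h_s_5 = 0.
First-step equations for the other states:
  h_s_1 = 1 + 1/10*h_s_1 + 1/10*h_s_2 + 3/10*h_s_3 + 1/5*h_s_4 + 3/10*h_s_5
  h_s_2 = 1 + 3/10*h_s_1 + 1/10*h_s_2 + 1/10*h_s_3 + 2/5*h_s_4 + 1/10*h_s_5
  h_s_3 = 1 + 1/2*h_s_1 + 1/10*h_s_2 + 1/10*h_s_3 + 1/10*h_s_4 + 1/5*h_s_5
  h_s_4 = 1 + 3/10*h_s_1 + 1/5*h_s_2 + 1/10*h_s_3 + 3/10*h_s_4 + 1/10*h_s_5

Substituting h_s_5 = 0 and rearranging gives the linear system (I - Q) h = 1:
  [9/10, -1/10, -3/10, -1/5] . (h_s_1, h_s_2, h_s_3, h_s_4) = 1
  [-3/10, 9/10, -1/10, -2/5] . (h_s_1, h_s_2, h_s_3, h_s_4) = 1
  [-1/2, -1/10, 9/10, -1/10] . (h_s_1, h_s_2, h_s_3, h_s_4) = 1
  [-3/10, -1/5, -1/10, 7/10] . (h_s_1, h_s_2, h_s_3, h_s_4) = 1

Solving yields:
  h_s_1 = 470/99
  h_s_2 = 580/99
  h_s_3 = 500/99
  h_s_4 = 580/99

Starting state is s_3, so the expected hitting time is h_s_3 = 500/99.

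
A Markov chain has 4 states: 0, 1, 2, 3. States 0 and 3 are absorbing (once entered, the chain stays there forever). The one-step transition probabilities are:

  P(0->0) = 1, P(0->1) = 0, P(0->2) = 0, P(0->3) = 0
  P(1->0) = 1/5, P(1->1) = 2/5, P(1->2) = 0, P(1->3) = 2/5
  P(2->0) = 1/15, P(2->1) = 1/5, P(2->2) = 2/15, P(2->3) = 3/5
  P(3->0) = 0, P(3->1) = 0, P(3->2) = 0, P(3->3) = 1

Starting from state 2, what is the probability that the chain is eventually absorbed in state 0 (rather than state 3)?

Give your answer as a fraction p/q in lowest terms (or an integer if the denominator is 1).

Let a_i = P(absorbed in 0 | start in state i).
Boundary conditions: a_0 = 1, a_3 = 0.
For each transient state i, a_i = sum_j P(i->j) * a_j:
  a_1 = 1/5*a_0 + 2/5*a_1 + 0*a_2 + 2/5*a_3
  a_2 = 1/15*a_0 + 1/5*a_1 + 2/15*a_2 + 3/5*a_3

Substituting a_0 = 1 and a_3 = 0, rearrange to (I - Q) a = r where r[i] = P(i -> 0):
  [3/5, 0] . (a_1, a_2) = 1/5
  [-1/5, 13/15] . (a_1, a_2) = 1/15

Solving yields:
  a_1 = 1/3
  a_2 = 2/13

Starting state is 2, so the absorption probability is a_2 = 2/13.

Answer: 2/13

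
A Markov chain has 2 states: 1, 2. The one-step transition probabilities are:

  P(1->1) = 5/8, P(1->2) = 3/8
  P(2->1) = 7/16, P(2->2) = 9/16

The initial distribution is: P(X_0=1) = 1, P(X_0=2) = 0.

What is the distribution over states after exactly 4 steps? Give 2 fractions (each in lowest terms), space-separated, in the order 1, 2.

Answer: 17663/32768 15105/32768

Derivation:
Propagating the distribution step by step (d_{t+1} = d_t * P):
d_0 = (1=1, 2=0)
  d_1[1] = 1*5/8 + 0*7/16 = 5/8
  d_1[2] = 1*3/8 + 0*9/16 = 3/8
d_1 = (1=5/8, 2=3/8)
  d_2[1] = 5/8*5/8 + 3/8*7/16 = 71/128
  d_2[2] = 5/8*3/8 + 3/8*9/16 = 57/128
d_2 = (1=71/128, 2=57/128)
  d_3[1] = 71/128*5/8 + 57/128*7/16 = 1109/2048
  d_3[2] = 71/128*3/8 + 57/128*9/16 = 939/2048
d_3 = (1=1109/2048, 2=939/2048)
  d_4[1] = 1109/2048*5/8 + 939/2048*7/16 = 17663/32768
  d_4[2] = 1109/2048*3/8 + 939/2048*9/16 = 15105/32768
d_4 = (1=17663/32768, 2=15105/32768)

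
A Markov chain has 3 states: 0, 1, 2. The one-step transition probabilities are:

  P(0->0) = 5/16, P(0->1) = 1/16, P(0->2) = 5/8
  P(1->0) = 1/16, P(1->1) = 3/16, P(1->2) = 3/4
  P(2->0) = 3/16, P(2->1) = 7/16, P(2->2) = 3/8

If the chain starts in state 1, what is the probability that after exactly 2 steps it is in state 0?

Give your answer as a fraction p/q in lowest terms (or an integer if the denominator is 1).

Computing P^2 by repeated multiplication:
P^1 =
  0: [5/16, 1/16, 5/8]
  1: [1/16, 3/16, 3/4]
  2: [3/16, 7/16, 3/8]
P^2 =
  0: [7/32, 39/128, 61/128]
  1: [11/64, 47/128, 59/128]
  2: [5/32, 33/128, 75/128]

(P^2)[1 -> 0] = 11/64

Answer: 11/64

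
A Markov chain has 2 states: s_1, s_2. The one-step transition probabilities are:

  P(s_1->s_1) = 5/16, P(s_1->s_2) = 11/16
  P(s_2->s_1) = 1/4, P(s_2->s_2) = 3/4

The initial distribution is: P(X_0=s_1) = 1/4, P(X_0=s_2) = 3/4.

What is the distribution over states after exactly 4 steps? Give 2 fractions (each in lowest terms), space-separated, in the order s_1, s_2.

Propagating the distribution step by step (d_{t+1} = d_t * P):
d_0 = (s_1=1/4, s_2=3/4)
  d_1[s_1] = 1/4*5/16 + 3/4*1/4 = 17/64
  d_1[s_2] = 1/4*11/16 + 3/4*3/4 = 47/64
d_1 = (s_1=17/64, s_2=47/64)
  d_2[s_1] = 17/64*5/16 + 47/64*1/4 = 273/1024
  d_2[s_2] = 17/64*11/16 + 47/64*3/4 = 751/1024
d_2 = (s_1=273/1024, s_2=751/1024)
  d_3[s_1] = 273/1024*5/16 + 751/1024*1/4 = 4369/16384
  d_3[s_2] = 273/1024*11/16 + 751/1024*3/4 = 12015/16384
d_3 = (s_1=4369/16384, s_2=12015/16384)
  d_4[s_1] = 4369/16384*5/16 + 12015/16384*1/4 = 69905/262144
  d_4[s_2] = 4369/16384*11/16 + 12015/16384*3/4 = 192239/262144
d_4 = (s_1=69905/262144, s_2=192239/262144)

Answer: 69905/262144 192239/262144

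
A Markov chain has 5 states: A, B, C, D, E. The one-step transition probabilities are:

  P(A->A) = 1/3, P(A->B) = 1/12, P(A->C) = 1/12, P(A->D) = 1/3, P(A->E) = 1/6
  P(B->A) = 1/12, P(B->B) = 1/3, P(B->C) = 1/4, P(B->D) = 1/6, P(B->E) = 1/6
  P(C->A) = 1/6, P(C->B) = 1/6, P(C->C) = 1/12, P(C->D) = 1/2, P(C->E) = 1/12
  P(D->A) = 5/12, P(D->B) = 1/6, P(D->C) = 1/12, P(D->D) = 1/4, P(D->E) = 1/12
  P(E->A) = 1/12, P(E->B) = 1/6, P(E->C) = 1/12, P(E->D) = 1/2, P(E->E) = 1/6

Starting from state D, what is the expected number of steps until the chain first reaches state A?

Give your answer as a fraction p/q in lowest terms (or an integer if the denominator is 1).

Let h_i = expected steps to first reach A from state i.
Boundary: h_A = 0.
First-step equations for the other states:
  h_B = 1 + 1/12*h_A + 1/3*h_B + 1/4*h_C + 1/6*h_D + 1/6*h_E
  h_C = 1 + 1/6*h_A + 1/6*h_B + 1/12*h_C + 1/2*h_D + 1/12*h_E
  h_D = 1 + 5/12*h_A + 1/6*h_B + 1/12*h_C + 1/4*h_D + 1/12*h_E
  h_E = 1 + 1/12*h_A + 1/6*h_B + 1/12*h_C + 1/2*h_D + 1/6*h_E

Substituting h_A = 0 and rearranging gives the linear system (I - Q) h = 1:
  [2/3, -1/4, -1/6, -1/6] . (h_B, h_C, h_D, h_E) = 1
  [-1/6, 11/12, -1/2, -1/12] . (h_B, h_C, h_D, h_E) = 1
  [-1/6, -1/12, 3/4, -1/12] . (h_B, h_C, h_D, h_E) = 1
  [-1/6, -1/12, -1/2, 5/6] . (h_B, h_C, h_D, h_E) = 1

Solving yields:
  h_B = 3924/751
  h_C = 3300/751
  h_D = 2640/751
  h_E = 3600/751

Starting state is D, so the expected hitting time is h_D = 2640/751.

Answer: 2640/751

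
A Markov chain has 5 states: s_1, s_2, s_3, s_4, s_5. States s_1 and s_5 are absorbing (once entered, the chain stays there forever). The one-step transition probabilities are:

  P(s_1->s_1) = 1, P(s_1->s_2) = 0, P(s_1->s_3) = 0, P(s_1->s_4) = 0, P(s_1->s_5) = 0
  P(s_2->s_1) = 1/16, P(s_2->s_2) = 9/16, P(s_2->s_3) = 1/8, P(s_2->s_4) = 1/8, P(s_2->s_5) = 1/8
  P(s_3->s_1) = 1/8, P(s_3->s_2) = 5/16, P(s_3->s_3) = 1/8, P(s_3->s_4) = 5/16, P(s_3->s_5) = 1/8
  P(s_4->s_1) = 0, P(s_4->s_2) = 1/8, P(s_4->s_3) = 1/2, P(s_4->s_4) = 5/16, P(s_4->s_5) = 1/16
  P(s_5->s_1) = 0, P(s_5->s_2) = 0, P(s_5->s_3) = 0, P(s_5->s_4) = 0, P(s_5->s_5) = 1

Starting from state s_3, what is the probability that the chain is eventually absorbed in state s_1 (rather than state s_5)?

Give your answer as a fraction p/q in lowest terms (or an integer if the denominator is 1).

Answer: 211/532

Derivation:
Let a_i = P(absorbed in s_1 | start in state i).
Boundary conditions: a_s_1 = 1, a_s_5 = 0.
For each transient state i, a_i = sum_j P(i->j) * a_j:
  a_s_2 = 1/16*a_s_1 + 9/16*a_s_2 + 1/8*a_s_3 + 1/8*a_s_4 + 1/8*a_s_5
  a_s_3 = 1/8*a_s_1 + 5/16*a_s_2 + 1/8*a_s_3 + 5/16*a_s_4 + 1/8*a_s_5
  a_s_4 = 0*a_s_1 + 1/8*a_s_2 + 1/2*a_s_3 + 5/16*a_s_4 + 1/16*a_s_5

Substituting a_s_1 = 1 and a_s_5 = 0, rearrange to (I - Q) a = r where r[i] = P(i -> s_1):
  [7/16, -1/8, -1/8] . (a_s_2, a_s_3, a_s_4) = 1/16
  [-5/16, 7/8, -5/16] . (a_s_2, a_s_3, a_s_4) = 1/8
  [-1/8, -1/2, 11/16] . (a_s_2, a_s_3, a_s_4) = 0

Solving yields:
  a_s_2 = 5/14
  a_s_3 = 211/532
  a_s_4 = 47/133

Starting state is s_3, so the absorption probability is a_s_3 = 211/532.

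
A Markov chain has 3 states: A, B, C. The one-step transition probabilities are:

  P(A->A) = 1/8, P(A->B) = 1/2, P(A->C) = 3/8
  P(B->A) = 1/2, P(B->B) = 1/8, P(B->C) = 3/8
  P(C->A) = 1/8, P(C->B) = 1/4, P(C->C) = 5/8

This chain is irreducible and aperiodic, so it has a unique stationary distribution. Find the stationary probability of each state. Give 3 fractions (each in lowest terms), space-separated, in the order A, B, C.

Answer: 5/22 3/11 1/2

Derivation:
The stationary distribution satisfies pi = pi * P, i.e.:
  pi_A = 1/8*pi_A + 1/2*pi_B + 1/8*pi_C
  pi_B = 1/2*pi_A + 1/8*pi_B + 1/4*pi_C
  pi_C = 3/8*pi_A + 3/8*pi_B + 5/8*pi_C
with normalization: pi_A + pi_B + pi_C = 1.

Using the first 2 balance equations plus normalization, the linear system A*pi = b is:
  [-7/8, 1/2, 1/8] . pi = 0
  [1/2, -7/8, 1/4] . pi = 0
  [1, 1, 1] . pi = 1

Solving yields:
  pi_A = 5/22
  pi_B = 3/11
  pi_C = 1/2

Verification (pi * P):
  5/22*1/8 + 3/11*1/2 + 1/2*1/8 = 5/22 = pi_A  (ok)
  5/22*1/2 + 3/11*1/8 + 1/2*1/4 = 3/11 = pi_B  (ok)
  5/22*3/8 + 3/11*3/8 + 1/2*5/8 = 1/2 = pi_C  (ok)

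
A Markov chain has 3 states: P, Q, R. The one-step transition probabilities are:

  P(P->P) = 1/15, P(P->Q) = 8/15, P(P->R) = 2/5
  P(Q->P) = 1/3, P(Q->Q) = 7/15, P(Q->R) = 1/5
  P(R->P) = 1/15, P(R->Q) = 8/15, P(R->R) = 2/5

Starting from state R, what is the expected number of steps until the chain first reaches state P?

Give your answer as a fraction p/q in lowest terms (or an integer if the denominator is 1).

Answer: 5

Derivation:
Let h_i = expected steps to first reach P from state i.
Boundary: h_P = 0.
First-step equations for the other states:
  h_Q = 1 + 1/3*h_P + 7/15*h_Q + 1/5*h_R
  h_R = 1 + 1/15*h_P + 8/15*h_Q + 2/5*h_R

Substituting h_P = 0 and rearranging gives the linear system (I - Q) h = 1:
  [8/15, -1/5] . (h_Q, h_R) = 1
  [-8/15, 3/5] . (h_Q, h_R) = 1

Solving yields:
  h_Q = 15/4
  h_R = 5

Starting state is R, so the expected hitting time is h_R = 5.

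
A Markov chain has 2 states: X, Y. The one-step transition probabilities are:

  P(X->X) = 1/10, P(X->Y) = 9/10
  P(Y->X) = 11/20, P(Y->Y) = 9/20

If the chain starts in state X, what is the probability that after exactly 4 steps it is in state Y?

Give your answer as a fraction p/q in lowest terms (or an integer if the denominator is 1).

Computing P^4 by repeated multiplication:
P^1 =
  X: [1/10, 9/10]
  Y: [11/20, 9/20]
P^2 =
  X: [101/200, 99/200]
  Y: [121/400, 279/400]
P^3 =
  X: [1291/4000, 2709/4000]
  Y: [3311/8000, 4689/8000]
P^4 =
  X: [32381/80000, 47619/80000]
  Y: [58201/160000, 101799/160000]

(P^4)[X -> Y] = 47619/80000

Answer: 47619/80000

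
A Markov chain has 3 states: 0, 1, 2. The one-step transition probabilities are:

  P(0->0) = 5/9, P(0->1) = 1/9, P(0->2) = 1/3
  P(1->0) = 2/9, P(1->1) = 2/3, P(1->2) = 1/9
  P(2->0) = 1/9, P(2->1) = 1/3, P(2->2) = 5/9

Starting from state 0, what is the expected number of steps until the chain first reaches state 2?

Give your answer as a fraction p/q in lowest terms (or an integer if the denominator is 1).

Answer: 18/5

Derivation:
Let h_i = expected steps to first reach 2 from state i.
Boundary: h_2 = 0.
First-step equations for the other states:
  h_0 = 1 + 5/9*h_0 + 1/9*h_1 + 1/3*h_2
  h_1 = 1 + 2/9*h_0 + 2/3*h_1 + 1/9*h_2

Substituting h_2 = 0 and rearranging gives the linear system (I - Q) h = 1:
  [4/9, -1/9] . (h_0, h_1) = 1
  [-2/9, 1/3] . (h_0, h_1) = 1

Solving yields:
  h_0 = 18/5
  h_1 = 27/5

Starting state is 0, so the expected hitting time is h_0 = 18/5.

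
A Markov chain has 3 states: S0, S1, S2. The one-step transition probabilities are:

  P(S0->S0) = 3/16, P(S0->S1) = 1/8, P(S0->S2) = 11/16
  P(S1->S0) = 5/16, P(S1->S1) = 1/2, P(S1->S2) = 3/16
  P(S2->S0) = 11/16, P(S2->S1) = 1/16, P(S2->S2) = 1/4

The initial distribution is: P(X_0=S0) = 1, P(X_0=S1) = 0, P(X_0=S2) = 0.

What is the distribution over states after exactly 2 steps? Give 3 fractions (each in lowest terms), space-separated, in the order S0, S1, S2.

Propagating the distribution step by step (d_{t+1} = d_t * P):
d_0 = (S0=1, S1=0, S2=0)
  d_1[S0] = 1*3/16 + 0*5/16 + 0*11/16 = 3/16
  d_1[S1] = 1*1/8 + 0*1/2 + 0*1/16 = 1/8
  d_1[S2] = 1*11/16 + 0*3/16 + 0*1/4 = 11/16
d_1 = (S0=3/16, S1=1/8, S2=11/16)
  d_2[S0] = 3/16*3/16 + 1/8*5/16 + 11/16*11/16 = 35/64
  d_2[S1] = 3/16*1/8 + 1/8*1/2 + 11/16*1/16 = 33/256
  d_2[S2] = 3/16*11/16 + 1/8*3/16 + 11/16*1/4 = 83/256
d_2 = (S0=35/64, S1=33/256, S2=83/256)

Answer: 35/64 33/256 83/256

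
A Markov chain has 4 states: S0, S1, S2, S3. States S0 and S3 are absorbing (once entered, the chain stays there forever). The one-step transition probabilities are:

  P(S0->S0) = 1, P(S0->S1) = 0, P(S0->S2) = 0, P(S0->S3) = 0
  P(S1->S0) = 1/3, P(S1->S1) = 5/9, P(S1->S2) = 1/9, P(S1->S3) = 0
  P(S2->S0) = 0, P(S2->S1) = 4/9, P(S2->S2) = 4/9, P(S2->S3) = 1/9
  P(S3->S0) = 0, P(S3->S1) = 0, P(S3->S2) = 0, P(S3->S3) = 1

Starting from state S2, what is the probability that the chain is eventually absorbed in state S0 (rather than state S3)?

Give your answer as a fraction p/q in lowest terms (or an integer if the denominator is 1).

Let a_i = P(absorbed in S0 | start in state i).
Boundary conditions: a_S0 = 1, a_S3 = 0.
For each transient state i, a_i = sum_j P(i->j) * a_j:
  a_S1 = 1/3*a_S0 + 5/9*a_S1 + 1/9*a_S2 + 0*a_S3
  a_S2 = 0*a_S0 + 4/9*a_S1 + 4/9*a_S2 + 1/9*a_S3

Substituting a_S0 = 1 and a_S3 = 0, rearrange to (I - Q) a = r where r[i] = P(i -> S0):
  [4/9, -1/9] . (a_S1, a_S2) = 1/3
  [-4/9, 5/9] . (a_S1, a_S2) = 0

Solving yields:
  a_S1 = 15/16
  a_S2 = 3/4

Starting state is S2, so the absorption probability is a_S2 = 3/4.

Answer: 3/4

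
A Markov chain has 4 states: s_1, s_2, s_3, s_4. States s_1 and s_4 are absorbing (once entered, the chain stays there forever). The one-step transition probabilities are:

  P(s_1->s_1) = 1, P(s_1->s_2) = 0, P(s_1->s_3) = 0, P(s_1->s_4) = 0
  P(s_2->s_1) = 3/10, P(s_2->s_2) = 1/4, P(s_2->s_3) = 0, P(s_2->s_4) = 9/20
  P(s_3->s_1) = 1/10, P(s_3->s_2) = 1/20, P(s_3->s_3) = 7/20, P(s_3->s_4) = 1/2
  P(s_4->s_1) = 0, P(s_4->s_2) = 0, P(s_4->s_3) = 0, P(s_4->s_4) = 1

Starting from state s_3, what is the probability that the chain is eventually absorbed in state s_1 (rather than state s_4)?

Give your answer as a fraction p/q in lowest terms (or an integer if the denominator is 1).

Let a_i = P(absorbed in s_1 | start in state i).
Boundary conditions: a_s_1 = 1, a_s_4 = 0.
For each transient state i, a_i = sum_j P(i->j) * a_j:
  a_s_2 = 3/10*a_s_1 + 1/4*a_s_2 + 0*a_s_3 + 9/20*a_s_4
  a_s_3 = 1/10*a_s_1 + 1/20*a_s_2 + 7/20*a_s_3 + 1/2*a_s_4

Substituting a_s_1 = 1 and a_s_4 = 0, rearrange to (I - Q) a = r where r[i] = P(i -> s_1):
  [3/4, 0] . (a_s_2, a_s_3) = 3/10
  [-1/20, 13/20] . (a_s_2, a_s_3) = 1/10

Solving yields:
  a_s_2 = 2/5
  a_s_3 = 12/65

Starting state is s_3, so the absorption probability is a_s_3 = 12/65.

Answer: 12/65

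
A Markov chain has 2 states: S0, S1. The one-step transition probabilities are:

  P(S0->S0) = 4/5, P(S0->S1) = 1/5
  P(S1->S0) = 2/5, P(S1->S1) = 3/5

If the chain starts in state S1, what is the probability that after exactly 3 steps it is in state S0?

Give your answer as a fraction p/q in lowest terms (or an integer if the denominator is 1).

Computing P^3 by repeated multiplication:
P^1 =
  S0: [4/5, 1/5]
  S1: [2/5, 3/5]
P^2 =
  S0: [18/25, 7/25]
  S1: [14/25, 11/25]
P^3 =
  S0: [86/125, 39/125]
  S1: [78/125, 47/125]

(P^3)[S1 -> S0] = 78/125

Answer: 78/125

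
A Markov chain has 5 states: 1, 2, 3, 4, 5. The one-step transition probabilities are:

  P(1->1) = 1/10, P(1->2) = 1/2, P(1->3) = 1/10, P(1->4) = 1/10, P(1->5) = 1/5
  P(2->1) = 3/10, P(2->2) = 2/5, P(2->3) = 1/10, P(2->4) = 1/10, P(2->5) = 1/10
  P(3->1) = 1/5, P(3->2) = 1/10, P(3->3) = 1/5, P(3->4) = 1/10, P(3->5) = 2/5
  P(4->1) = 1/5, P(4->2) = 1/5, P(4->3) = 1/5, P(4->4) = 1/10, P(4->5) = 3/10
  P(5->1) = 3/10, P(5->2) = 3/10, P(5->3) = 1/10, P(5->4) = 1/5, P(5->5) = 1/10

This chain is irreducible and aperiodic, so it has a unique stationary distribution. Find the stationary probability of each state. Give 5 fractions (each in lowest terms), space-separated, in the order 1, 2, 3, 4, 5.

Answer: 1213/5279 1814/5279 656/5279 625/5279 971/5279

Derivation:
The stationary distribution satisfies pi = pi * P, i.e.:
  pi_1 = 1/10*pi_1 + 3/10*pi_2 + 1/5*pi_3 + 1/5*pi_4 + 3/10*pi_5
  pi_2 = 1/2*pi_1 + 2/5*pi_2 + 1/10*pi_3 + 1/5*pi_4 + 3/10*pi_5
  pi_3 = 1/10*pi_1 + 1/10*pi_2 + 1/5*pi_3 + 1/5*pi_4 + 1/10*pi_5
  pi_4 = 1/10*pi_1 + 1/10*pi_2 + 1/10*pi_3 + 1/10*pi_4 + 1/5*pi_5
  pi_5 = 1/5*pi_1 + 1/10*pi_2 + 2/5*pi_3 + 3/10*pi_4 + 1/10*pi_5
with normalization: pi_1 + pi_2 + pi_3 + pi_4 + pi_5 = 1.

Using the first 4 balance equations plus normalization, the linear system A*pi = b is:
  [-9/10, 3/10, 1/5, 1/5, 3/10] . pi = 0
  [1/2, -3/5, 1/10, 1/5, 3/10] . pi = 0
  [1/10, 1/10, -4/5, 1/5, 1/10] . pi = 0
  [1/10, 1/10, 1/10, -9/10, 1/5] . pi = 0
  [1, 1, 1, 1, 1] . pi = 1

Solving yields:
  pi_1 = 1213/5279
  pi_2 = 1814/5279
  pi_3 = 656/5279
  pi_4 = 625/5279
  pi_5 = 971/5279

Verification (pi * P):
  1213/5279*1/10 + 1814/5279*3/10 + 656/5279*1/5 + 625/5279*1/5 + 971/5279*3/10 = 1213/5279 = pi_1  (ok)
  1213/5279*1/2 + 1814/5279*2/5 + 656/5279*1/10 + 625/5279*1/5 + 971/5279*3/10 = 1814/5279 = pi_2  (ok)
  1213/5279*1/10 + 1814/5279*1/10 + 656/5279*1/5 + 625/5279*1/5 + 971/5279*1/10 = 656/5279 = pi_3  (ok)
  1213/5279*1/10 + 1814/5279*1/10 + 656/5279*1/10 + 625/5279*1/10 + 971/5279*1/5 = 625/5279 = pi_4  (ok)
  1213/5279*1/5 + 1814/5279*1/10 + 656/5279*2/5 + 625/5279*3/10 + 971/5279*1/10 = 971/5279 = pi_5  (ok)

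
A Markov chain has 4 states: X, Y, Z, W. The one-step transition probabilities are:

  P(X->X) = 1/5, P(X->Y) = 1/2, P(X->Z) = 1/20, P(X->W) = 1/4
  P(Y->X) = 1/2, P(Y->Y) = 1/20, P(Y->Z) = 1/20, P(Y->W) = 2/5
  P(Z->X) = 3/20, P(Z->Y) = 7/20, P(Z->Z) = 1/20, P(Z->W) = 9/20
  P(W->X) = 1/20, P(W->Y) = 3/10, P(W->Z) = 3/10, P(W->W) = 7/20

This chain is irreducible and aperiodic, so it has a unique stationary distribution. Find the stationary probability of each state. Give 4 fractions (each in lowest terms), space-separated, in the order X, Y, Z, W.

Answer: 2274/10145 571/2029 1409/10145 3607/10145

Derivation:
The stationary distribution satisfies pi = pi * P, i.e.:
  pi_X = 1/5*pi_X + 1/2*pi_Y + 3/20*pi_Z + 1/20*pi_W
  pi_Y = 1/2*pi_X + 1/20*pi_Y + 7/20*pi_Z + 3/10*pi_W
  pi_Z = 1/20*pi_X + 1/20*pi_Y + 1/20*pi_Z + 3/10*pi_W
  pi_W = 1/4*pi_X + 2/5*pi_Y + 9/20*pi_Z + 7/20*pi_W
with normalization: pi_X + pi_Y + pi_Z + pi_W = 1.

Using the first 3 balance equations plus normalization, the linear system A*pi = b is:
  [-4/5, 1/2, 3/20, 1/20] . pi = 0
  [1/2, -19/20, 7/20, 3/10] . pi = 0
  [1/20, 1/20, -19/20, 3/10] . pi = 0
  [1, 1, 1, 1] . pi = 1

Solving yields:
  pi_X = 2274/10145
  pi_Y = 571/2029
  pi_Z = 1409/10145
  pi_W = 3607/10145

Verification (pi * P):
  2274/10145*1/5 + 571/2029*1/2 + 1409/10145*3/20 + 3607/10145*1/20 = 2274/10145 = pi_X  (ok)
  2274/10145*1/2 + 571/2029*1/20 + 1409/10145*7/20 + 3607/10145*3/10 = 571/2029 = pi_Y  (ok)
  2274/10145*1/20 + 571/2029*1/20 + 1409/10145*1/20 + 3607/10145*3/10 = 1409/10145 = pi_Z  (ok)
  2274/10145*1/4 + 571/2029*2/5 + 1409/10145*9/20 + 3607/10145*7/20 = 3607/10145 = pi_W  (ok)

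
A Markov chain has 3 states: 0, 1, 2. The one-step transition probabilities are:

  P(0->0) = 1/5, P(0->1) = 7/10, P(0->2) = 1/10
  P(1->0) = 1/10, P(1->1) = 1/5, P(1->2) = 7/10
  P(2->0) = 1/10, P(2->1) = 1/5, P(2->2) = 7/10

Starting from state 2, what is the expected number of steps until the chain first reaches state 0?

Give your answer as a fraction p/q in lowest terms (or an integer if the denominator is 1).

Let h_i = expected steps to first reach 0 from state i.
Boundary: h_0 = 0.
First-step equations for the other states:
  h_1 = 1 + 1/10*h_0 + 1/5*h_1 + 7/10*h_2
  h_2 = 1 + 1/10*h_0 + 1/5*h_1 + 7/10*h_2

Substituting h_0 = 0 and rearranging gives the linear system (I - Q) h = 1:
  [4/5, -7/10] . (h_1, h_2) = 1
  [-1/5, 3/10] . (h_1, h_2) = 1

Solving yields:
  h_1 = 10
  h_2 = 10

Starting state is 2, so the expected hitting time is h_2 = 10.

Answer: 10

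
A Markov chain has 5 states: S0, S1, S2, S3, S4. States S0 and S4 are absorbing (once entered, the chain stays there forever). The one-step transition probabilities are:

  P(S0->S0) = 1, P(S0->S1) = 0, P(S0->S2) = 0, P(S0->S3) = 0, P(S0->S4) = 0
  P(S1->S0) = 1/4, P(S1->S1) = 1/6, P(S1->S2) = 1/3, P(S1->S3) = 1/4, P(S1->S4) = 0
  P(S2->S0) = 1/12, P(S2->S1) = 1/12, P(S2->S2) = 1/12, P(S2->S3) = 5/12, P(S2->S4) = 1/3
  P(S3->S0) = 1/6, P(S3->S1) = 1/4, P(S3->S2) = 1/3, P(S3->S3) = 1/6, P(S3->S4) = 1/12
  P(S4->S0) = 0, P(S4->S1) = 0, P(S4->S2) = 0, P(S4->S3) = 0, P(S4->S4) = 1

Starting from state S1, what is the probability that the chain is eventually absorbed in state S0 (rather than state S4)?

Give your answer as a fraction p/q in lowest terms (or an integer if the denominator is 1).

Let a_i = P(absorbed in S0 | start in state i).
Boundary conditions: a_S0 = 1, a_S4 = 0.
For each transient state i, a_i = sum_j P(i->j) * a_j:
  a_S1 = 1/4*a_S0 + 1/6*a_S1 + 1/3*a_S2 + 1/4*a_S3 + 0*a_S4
  a_S2 = 1/12*a_S0 + 1/12*a_S1 + 1/12*a_S2 + 5/12*a_S3 + 1/3*a_S4
  a_S3 = 1/6*a_S0 + 1/4*a_S1 + 1/3*a_S2 + 1/6*a_S3 + 1/12*a_S4

Substituting a_S0 = 1 and a_S4 = 0, rearrange to (I - Q) a = r where r[i] = P(i -> S0):
  [5/6, -1/3, -1/4] . (a_S1, a_S2, a_S3) = 1/4
  [-1/12, 11/12, -5/12] . (a_S1, a_S2, a_S3) = 1/12
  [-1/4, -1/3, 5/6] . (a_S1, a_S2, a_S3) = 1/6

Solving yields:
  a_S1 = 428/689
  a_S2 = 272/689
  a_S3 = 375/689

Starting state is S1, so the absorption probability is a_S1 = 428/689.

Answer: 428/689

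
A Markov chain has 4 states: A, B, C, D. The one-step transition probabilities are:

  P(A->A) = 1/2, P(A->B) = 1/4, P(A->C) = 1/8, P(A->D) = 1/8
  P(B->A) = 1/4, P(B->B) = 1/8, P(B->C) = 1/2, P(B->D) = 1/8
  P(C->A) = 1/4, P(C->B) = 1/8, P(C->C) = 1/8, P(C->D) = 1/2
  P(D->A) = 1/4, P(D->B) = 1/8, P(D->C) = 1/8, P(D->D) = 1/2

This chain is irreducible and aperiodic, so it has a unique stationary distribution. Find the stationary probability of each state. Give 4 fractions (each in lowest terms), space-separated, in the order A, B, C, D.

Answer: 1/3 1/6 3/16 5/16

Derivation:
The stationary distribution satisfies pi = pi * P, i.e.:
  pi_A = 1/2*pi_A + 1/4*pi_B + 1/4*pi_C + 1/4*pi_D
  pi_B = 1/4*pi_A + 1/8*pi_B + 1/8*pi_C + 1/8*pi_D
  pi_C = 1/8*pi_A + 1/2*pi_B + 1/8*pi_C + 1/8*pi_D
  pi_D = 1/8*pi_A + 1/8*pi_B + 1/2*pi_C + 1/2*pi_D
with normalization: pi_A + pi_B + pi_C + pi_D = 1.

Using the first 3 balance equations plus normalization, the linear system A*pi = b is:
  [-1/2, 1/4, 1/4, 1/4] . pi = 0
  [1/4, -7/8, 1/8, 1/8] . pi = 0
  [1/8, 1/2, -7/8, 1/8] . pi = 0
  [1, 1, 1, 1] . pi = 1

Solving yields:
  pi_A = 1/3
  pi_B = 1/6
  pi_C = 3/16
  pi_D = 5/16

Verification (pi * P):
  1/3*1/2 + 1/6*1/4 + 3/16*1/4 + 5/16*1/4 = 1/3 = pi_A  (ok)
  1/3*1/4 + 1/6*1/8 + 3/16*1/8 + 5/16*1/8 = 1/6 = pi_B  (ok)
  1/3*1/8 + 1/6*1/2 + 3/16*1/8 + 5/16*1/8 = 3/16 = pi_C  (ok)
  1/3*1/8 + 1/6*1/8 + 3/16*1/2 + 5/16*1/2 = 5/16 = pi_D  (ok)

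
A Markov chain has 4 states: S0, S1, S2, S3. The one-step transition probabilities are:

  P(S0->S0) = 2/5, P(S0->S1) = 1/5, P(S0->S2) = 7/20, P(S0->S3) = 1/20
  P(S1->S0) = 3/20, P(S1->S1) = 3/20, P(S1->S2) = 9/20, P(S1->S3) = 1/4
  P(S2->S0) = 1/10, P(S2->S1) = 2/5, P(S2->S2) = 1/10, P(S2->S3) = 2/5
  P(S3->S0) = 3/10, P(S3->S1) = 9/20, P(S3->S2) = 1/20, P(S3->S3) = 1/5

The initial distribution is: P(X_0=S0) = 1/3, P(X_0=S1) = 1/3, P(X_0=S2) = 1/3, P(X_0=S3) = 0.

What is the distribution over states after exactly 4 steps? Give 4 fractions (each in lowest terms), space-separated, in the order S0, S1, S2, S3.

Answer: 36677/160000 140447/480000 31/125 55241/240000

Derivation:
Propagating the distribution step by step (d_{t+1} = d_t * P):
d_0 = (S0=1/3, S1=1/3, S2=1/3, S3=0)
  d_1[S0] = 1/3*2/5 + 1/3*3/20 + 1/3*1/10 + 0*3/10 = 13/60
  d_1[S1] = 1/3*1/5 + 1/3*3/20 + 1/3*2/5 + 0*9/20 = 1/4
  d_1[S2] = 1/3*7/20 + 1/3*9/20 + 1/3*1/10 + 0*1/20 = 3/10
  d_1[S3] = 1/3*1/20 + 1/3*1/4 + 1/3*2/5 + 0*1/5 = 7/30
d_1 = (S0=13/60, S1=1/4, S2=3/10, S3=7/30)
  d_2[S0] = 13/60*2/5 + 1/4*3/20 + 3/10*1/10 + 7/30*3/10 = 269/1200
  d_2[S1] = 13/60*1/5 + 1/4*3/20 + 3/10*2/5 + 7/30*9/20 = 367/1200
  d_2[S2] = 13/60*7/20 + 1/4*9/20 + 3/10*1/10 + 7/30*1/20 = 23/100
  d_2[S3] = 13/60*1/20 + 1/4*1/4 + 3/10*2/5 + 7/30*1/5 = 6/25
d_2 = (S0=269/1200, S1=367/1200, S2=23/100, S3=6/25)
  d_3[S0] = 269/1200*2/5 + 367/1200*3/20 + 23/100*1/10 + 6/25*3/10 = 5533/24000
  d_3[S1] = 269/1200*1/5 + 367/1200*3/20 + 23/100*2/5 + 6/25*9/20 = 6977/24000
  d_3[S2] = 269/1200*7/20 + 367/1200*9/20 + 23/100*1/10 + 6/25*1/20 = 3013/12000
  d_3[S3] = 269/1200*1/20 + 367/1200*1/4 + 23/100*2/5 + 6/25*1/5 = 683/3000
d_3 = (S0=5533/24000, S1=6977/24000, S2=3013/12000, S3=683/3000)
  d_4[S0] = 5533/24000*2/5 + 6977/24000*3/20 + 3013/12000*1/10 + 683/3000*3/10 = 36677/160000
  d_4[S1] = 5533/24000*1/5 + 6977/24000*3/20 + 3013/12000*2/5 + 683/3000*9/20 = 140447/480000
  d_4[S2] = 5533/24000*7/20 + 6977/24000*9/20 + 3013/12000*1/10 + 683/3000*1/20 = 31/125
  d_4[S3] = 5533/24000*1/20 + 6977/24000*1/4 + 3013/12000*2/5 + 683/3000*1/5 = 55241/240000
d_4 = (S0=36677/160000, S1=140447/480000, S2=31/125, S3=55241/240000)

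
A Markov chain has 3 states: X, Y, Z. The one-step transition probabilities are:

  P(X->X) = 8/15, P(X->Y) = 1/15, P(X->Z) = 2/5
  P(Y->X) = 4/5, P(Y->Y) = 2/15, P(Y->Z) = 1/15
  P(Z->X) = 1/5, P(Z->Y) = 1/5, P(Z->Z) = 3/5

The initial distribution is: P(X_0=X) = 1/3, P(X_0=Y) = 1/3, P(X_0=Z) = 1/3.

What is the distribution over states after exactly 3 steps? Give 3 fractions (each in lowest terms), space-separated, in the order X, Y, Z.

Propagating the distribution step by step (d_{t+1} = d_t * P):
d_0 = (X=1/3, Y=1/3, Z=1/3)
  d_1[X] = 1/3*8/15 + 1/3*4/5 + 1/3*1/5 = 23/45
  d_1[Y] = 1/3*1/15 + 1/3*2/15 + 1/3*1/5 = 2/15
  d_1[Z] = 1/3*2/5 + 1/3*1/15 + 1/3*3/5 = 16/45
d_1 = (X=23/45, Y=2/15, Z=16/45)
  d_2[X] = 23/45*8/15 + 2/15*4/5 + 16/45*1/5 = 304/675
  d_2[Y] = 23/45*1/15 + 2/15*2/15 + 16/45*1/5 = 83/675
  d_2[Z] = 23/45*2/5 + 2/15*1/15 + 16/45*3/5 = 32/75
d_2 = (X=304/675, Y=83/675, Z=32/75)
  d_3[X] = 304/675*8/15 + 83/675*4/5 + 32/75*1/5 = 4292/10125
  d_3[Y] = 304/675*1/15 + 83/675*2/15 + 32/75*1/5 = 1334/10125
  d_3[Z] = 304/675*2/5 + 83/675*1/15 + 32/75*3/5 = 4499/10125
d_3 = (X=4292/10125, Y=1334/10125, Z=4499/10125)

Answer: 4292/10125 1334/10125 4499/10125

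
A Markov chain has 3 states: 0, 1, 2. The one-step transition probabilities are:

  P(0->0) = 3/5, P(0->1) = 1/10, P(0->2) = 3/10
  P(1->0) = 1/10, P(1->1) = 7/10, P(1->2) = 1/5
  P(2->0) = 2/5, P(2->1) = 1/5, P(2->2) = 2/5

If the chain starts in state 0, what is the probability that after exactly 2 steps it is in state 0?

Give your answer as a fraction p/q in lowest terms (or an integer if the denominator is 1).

Computing P^2 by repeated multiplication:
P^1 =
  0: [3/5, 1/10, 3/10]
  1: [1/10, 7/10, 1/5]
  2: [2/5, 1/5, 2/5]
P^2 =
  0: [49/100, 19/100, 8/25]
  1: [21/100, 27/50, 1/4]
  2: [21/50, 13/50, 8/25]

(P^2)[0 -> 0] = 49/100

Answer: 49/100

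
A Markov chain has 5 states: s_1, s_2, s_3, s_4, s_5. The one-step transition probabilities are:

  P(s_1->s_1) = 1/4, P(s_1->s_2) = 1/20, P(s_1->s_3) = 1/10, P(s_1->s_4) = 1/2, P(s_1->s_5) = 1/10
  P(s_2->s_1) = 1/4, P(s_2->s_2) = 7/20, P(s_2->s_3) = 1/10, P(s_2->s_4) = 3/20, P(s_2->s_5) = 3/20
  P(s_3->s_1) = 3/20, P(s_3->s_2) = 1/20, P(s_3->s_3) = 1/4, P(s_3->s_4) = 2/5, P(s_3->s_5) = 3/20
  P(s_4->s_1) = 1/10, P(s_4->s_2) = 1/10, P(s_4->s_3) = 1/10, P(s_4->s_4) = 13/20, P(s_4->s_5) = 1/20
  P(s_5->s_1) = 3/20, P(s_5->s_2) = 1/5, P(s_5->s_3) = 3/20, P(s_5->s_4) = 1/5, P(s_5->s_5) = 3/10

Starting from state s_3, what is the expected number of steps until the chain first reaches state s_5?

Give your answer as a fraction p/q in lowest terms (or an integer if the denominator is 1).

Answer: 7788/707

Derivation:
Let h_i = expected steps to first reach s_5 from state i.
Boundary: h_s_5 = 0.
First-step equations for the other states:
  h_s_1 = 1 + 1/4*h_s_1 + 1/20*h_s_2 + 1/10*h_s_3 + 1/2*h_s_4 + 1/10*h_s_5
  h_s_2 = 1 + 1/4*h_s_1 + 7/20*h_s_2 + 1/10*h_s_3 + 3/20*h_s_4 + 3/20*h_s_5
  h_s_3 = 1 + 3/20*h_s_1 + 1/20*h_s_2 + 1/4*h_s_3 + 2/5*h_s_4 + 3/20*h_s_5
  h_s_4 = 1 + 1/10*h_s_1 + 1/10*h_s_2 + 1/10*h_s_3 + 13/20*h_s_4 + 1/20*h_s_5

Substituting h_s_5 = 0 and rearranging gives the linear system (I - Q) h = 1:
  [3/4, -1/20, -1/10, -1/2] . (h_s_1, h_s_2, h_s_3, h_s_4) = 1
  [-1/4, 13/20, -1/10, -3/20] . (h_s_1, h_s_2, h_s_3, h_s_4) = 1
  [-3/20, -1/20, 3/4, -2/5] . (h_s_1, h_s_2, h_s_3, h_s_4) = 1
  [-1/10, -1/10, -1/10, 7/20] . (h_s_1, h_s_2, h_s_3, h_s_4) = 1

Solving yields:
  h_s_1 = 1190/101
  h_s_2 = 7514/707
  h_s_3 = 7788/707
  h_s_4 = 8772/707

Starting state is s_3, so the expected hitting time is h_s_3 = 7788/707.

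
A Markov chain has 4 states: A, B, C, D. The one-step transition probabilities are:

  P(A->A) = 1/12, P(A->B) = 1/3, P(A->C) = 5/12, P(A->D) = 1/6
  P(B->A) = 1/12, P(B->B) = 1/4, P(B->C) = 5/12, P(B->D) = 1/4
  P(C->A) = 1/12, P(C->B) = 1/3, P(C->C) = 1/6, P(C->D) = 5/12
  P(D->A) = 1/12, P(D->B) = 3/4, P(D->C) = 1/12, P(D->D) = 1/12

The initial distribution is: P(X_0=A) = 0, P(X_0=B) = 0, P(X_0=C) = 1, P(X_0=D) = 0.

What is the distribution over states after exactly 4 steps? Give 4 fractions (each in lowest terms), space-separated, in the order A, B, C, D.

Answer: 1/12 4205/10368 2707/10368 1/4

Derivation:
Propagating the distribution step by step (d_{t+1} = d_t * P):
d_0 = (A=0, B=0, C=1, D=0)
  d_1[A] = 0*1/12 + 0*1/12 + 1*1/12 + 0*1/12 = 1/12
  d_1[B] = 0*1/3 + 0*1/4 + 1*1/3 + 0*3/4 = 1/3
  d_1[C] = 0*5/12 + 0*5/12 + 1*1/6 + 0*1/12 = 1/6
  d_1[D] = 0*1/6 + 0*1/4 + 1*5/12 + 0*1/12 = 5/12
d_1 = (A=1/12, B=1/3, C=1/6, D=5/12)
  d_2[A] = 1/12*1/12 + 1/3*1/12 + 1/6*1/12 + 5/12*1/12 = 1/12
  d_2[B] = 1/12*1/3 + 1/3*1/4 + 1/6*1/3 + 5/12*3/4 = 23/48
  d_2[C] = 1/12*5/12 + 1/3*5/12 + 1/6*1/6 + 5/12*1/12 = 17/72
  d_2[D] = 1/12*1/6 + 1/3*1/4 + 1/6*5/12 + 5/12*1/12 = 29/144
d_2 = (A=1/12, B=23/48, C=17/72, D=29/144)
  d_3[A] = 1/12*1/12 + 23/48*1/12 + 17/72*1/12 + 29/144*1/12 = 1/12
  d_3[B] = 1/12*1/3 + 23/48*1/4 + 17/72*1/3 + 29/144*3/4 = 163/432
  d_3[C] = 1/12*5/12 + 23/48*5/12 + 17/72*1/6 + 29/144*1/12 = 251/864
  d_3[D] = 1/12*1/6 + 23/48*1/4 + 17/72*5/12 + 29/144*1/12 = 215/864
d_3 = (A=1/12, B=163/432, C=251/864, D=215/864)
  d_4[A] = 1/12*1/12 + 163/432*1/12 + 251/864*1/12 + 215/864*1/12 = 1/12
  d_4[B] = 1/12*1/3 + 163/432*1/4 + 251/864*1/3 + 215/864*3/4 = 4205/10368
  d_4[C] = 1/12*5/12 + 163/432*5/12 + 251/864*1/6 + 215/864*1/12 = 2707/10368
  d_4[D] = 1/12*1/6 + 163/432*1/4 + 251/864*5/12 + 215/864*1/12 = 1/4
d_4 = (A=1/12, B=4205/10368, C=2707/10368, D=1/4)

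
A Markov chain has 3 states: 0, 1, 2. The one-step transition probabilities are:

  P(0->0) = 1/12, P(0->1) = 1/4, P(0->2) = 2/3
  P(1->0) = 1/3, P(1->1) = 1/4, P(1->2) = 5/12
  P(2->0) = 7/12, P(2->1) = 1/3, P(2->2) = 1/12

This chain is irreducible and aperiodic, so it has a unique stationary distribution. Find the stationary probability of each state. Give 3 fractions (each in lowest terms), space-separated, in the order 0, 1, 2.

The stationary distribution satisfies pi = pi * P, i.e.:
  pi_0 = 1/12*pi_0 + 1/3*pi_1 + 7/12*pi_2
  pi_1 = 1/4*pi_0 + 1/4*pi_1 + 1/3*pi_2
  pi_2 = 2/3*pi_0 + 5/12*pi_1 + 1/12*pi_2
with normalization: pi_0 + pi_1 + pi_2 = 1.

Using the first 2 balance equations plus normalization, the linear system A*pi = b is:
  [-11/12, 1/3, 7/12] . pi = 0
  [1/4, -3/4, 1/3] . pi = 0
  [1, 1, 1] . pi = 1

Solving yields:
  pi_0 = 79/231
  pi_1 = 65/231
  pi_2 = 29/77

Verification (pi * P):
  79/231*1/12 + 65/231*1/3 + 29/77*7/12 = 79/231 = pi_0  (ok)
  79/231*1/4 + 65/231*1/4 + 29/77*1/3 = 65/231 = pi_1  (ok)
  79/231*2/3 + 65/231*5/12 + 29/77*1/12 = 29/77 = pi_2  (ok)

Answer: 79/231 65/231 29/77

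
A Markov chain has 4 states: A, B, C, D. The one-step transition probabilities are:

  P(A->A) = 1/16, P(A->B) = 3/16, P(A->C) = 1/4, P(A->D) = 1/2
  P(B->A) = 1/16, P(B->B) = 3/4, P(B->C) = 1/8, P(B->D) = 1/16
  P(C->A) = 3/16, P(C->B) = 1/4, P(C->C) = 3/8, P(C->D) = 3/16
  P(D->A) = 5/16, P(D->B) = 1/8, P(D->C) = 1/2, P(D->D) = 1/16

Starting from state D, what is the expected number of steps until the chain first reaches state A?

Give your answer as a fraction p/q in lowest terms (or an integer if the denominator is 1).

Answer: 6

Derivation:
Let h_i = expected steps to first reach A from state i.
Boundary: h_A = 0.
First-step equations for the other states:
  h_B = 1 + 1/16*h_A + 3/4*h_B + 1/8*h_C + 1/16*h_D
  h_C = 1 + 3/16*h_A + 1/4*h_B + 3/8*h_C + 3/16*h_D
  h_D = 1 + 5/16*h_A + 1/8*h_B + 1/2*h_C + 1/16*h_D

Substituting h_A = 0 and rearranging gives the linear system (I - Q) h = 1:
  [1/4, -1/8, -1/16] . (h_B, h_C, h_D) = 1
  [-1/4, 5/8, -3/16] . (h_B, h_C, h_D) = 1
  [-1/8, -1/2, 15/16] . (h_B, h_C, h_D) = 1

Solving yields:
  h_B = 9
  h_C = 7
  h_D = 6

Starting state is D, so the expected hitting time is h_D = 6.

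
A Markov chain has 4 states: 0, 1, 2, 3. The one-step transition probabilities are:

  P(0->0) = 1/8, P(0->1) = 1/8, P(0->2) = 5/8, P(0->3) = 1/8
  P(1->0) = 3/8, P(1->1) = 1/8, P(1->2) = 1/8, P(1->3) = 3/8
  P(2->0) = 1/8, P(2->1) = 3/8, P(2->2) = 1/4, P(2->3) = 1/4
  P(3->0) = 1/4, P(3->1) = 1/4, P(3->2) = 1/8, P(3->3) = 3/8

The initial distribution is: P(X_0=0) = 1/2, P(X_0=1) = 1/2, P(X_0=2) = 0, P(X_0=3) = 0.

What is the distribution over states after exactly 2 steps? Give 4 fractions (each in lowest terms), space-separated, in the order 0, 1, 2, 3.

Answer: 3/16 1/4 19/64 17/64

Derivation:
Propagating the distribution step by step (d_{t+1} = d_t * P):
d_0 = (0=1/2, 1=1/2, 2=0, 3=0)
  d_1[0] = 1/2*1/8 + 1/2*3/8 + 0*1/8 + 0*1/4 = 1/4
  d_1[1] = 1/2*1/8 + 1/2*1/8 + 0*3/8 + 0*1/4 = 1/8
  d_1[2] = 1/2*5/8 + 1/2*1/8 + 0*1/4 + 0*1/8 = 3/8
  d_1[3] = 1/2*1/8 + 1/2*3/8 + 0*1/4 + 0*3/8 = 1/4
d_1 = (0=1/4, 1=1/8, 2=3/8, 3=1/4)
  d_2[0] = 1/4*1/8 + 1/8*3/8 + 3/8*1/8 + 1/4*1/4 = 3/16
  d_2[1] = 1/4*1/8 + 1/8*1/8 + 3/8*3/8 + 1/4*1/4 = 1/4
  d_2[2] = 1/4*5/8 + 1/8*1/8 + 3/8*1/4 + 1/4*1/8 = 19/64
  d_2[3] = 1/4*1/8 + 1/8*3/8 + 3/8*1/4 + 1/4*3/8 = 17/64
d_2 = (0=3/16, 1=1/4, 2=19/64, 3=17/64)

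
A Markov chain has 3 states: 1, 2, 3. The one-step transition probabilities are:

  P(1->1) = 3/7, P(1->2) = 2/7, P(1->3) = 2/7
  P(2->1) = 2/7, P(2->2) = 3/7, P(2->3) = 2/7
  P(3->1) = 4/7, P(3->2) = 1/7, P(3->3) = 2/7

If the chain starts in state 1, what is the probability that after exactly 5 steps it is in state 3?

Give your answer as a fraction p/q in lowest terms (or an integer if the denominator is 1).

Computing P^5 by repeated multiplication:
P^1 =
  1: [3/7, 2/7, 2/7]
  2: [2/7, 3/7, 2/7]
  3: [4/7, 1/7, 2/7]
P^2 =
  1: [3/7, 2/7, 2/7]
  2: [20/49, 15/49, 2/7]
  3: [22/49, 13/49, 2/7]
P^3 =
  1: [3/7, 2/7, 2/7]
  2: [146/343, 99/343, 2/7]
  3: [148/343, 97/343, 2/7]
P^4 =
  1: [3/7, 2/7, 2/7]
  2: [1028/2401, 687/2401, 2/7]
  3: [1030/2401, 685/2401, 2/7]
P^5 =
  1: [3/7, 2/7, 2/7]
  2: [7202/16807, 4803/16807, 2/7]
  3: [7204/16807, 4801/16807, 2/7]

(P^5)[1 -> 3] = 2/7

Answer: 2/7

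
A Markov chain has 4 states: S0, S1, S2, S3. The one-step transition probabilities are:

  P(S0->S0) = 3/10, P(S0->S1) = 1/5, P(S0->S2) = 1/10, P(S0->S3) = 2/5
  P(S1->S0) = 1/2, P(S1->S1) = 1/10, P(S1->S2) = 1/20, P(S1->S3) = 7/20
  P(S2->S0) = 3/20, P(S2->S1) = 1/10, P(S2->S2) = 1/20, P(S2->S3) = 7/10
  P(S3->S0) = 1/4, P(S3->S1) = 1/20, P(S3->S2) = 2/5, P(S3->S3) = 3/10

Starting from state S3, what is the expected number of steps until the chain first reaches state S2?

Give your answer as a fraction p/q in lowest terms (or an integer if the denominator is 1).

Let h_i = expected steps to first reach S2 from state i.
Boundary: h_S2 = 0.
First-step equations for the other states:
  h_S0 = 1 + 3/10*h_S0 + 1/5*h_S1 + 1/10*h_S2 + 2/5*h_S3
  h_S1 = 1 + 1/2*h_S0 + 1/10*h_S1 + 1/20*h_S2 + 7/20*h_S3
  h_S3 = 1 + 1/4*h_S0 + 1/20*h_S1 + 2/5*h_S2 + 3/10*h_S3

Substituting h_S2 = 0 and rearranging gives the linear system (I - Q) h = 1:
  [7/10, -1/5, -2/5] . (h_S0, h_S1, h_S3) = 1
  [-1/2, 9/10, -7/20] . (h_S0, h_S1, h_S3) = 1
  [-1/4, -1/20, 7/10] . (h_S0, h_S1, h_S3) = 1

Solving yields:
  h_S0 = 962/193
  h_S1 = 1018/193
  h_S3 = 692/193

Starting state is S3, so the expected hitting time is h_S3 = 692/193.

Answer: 692/193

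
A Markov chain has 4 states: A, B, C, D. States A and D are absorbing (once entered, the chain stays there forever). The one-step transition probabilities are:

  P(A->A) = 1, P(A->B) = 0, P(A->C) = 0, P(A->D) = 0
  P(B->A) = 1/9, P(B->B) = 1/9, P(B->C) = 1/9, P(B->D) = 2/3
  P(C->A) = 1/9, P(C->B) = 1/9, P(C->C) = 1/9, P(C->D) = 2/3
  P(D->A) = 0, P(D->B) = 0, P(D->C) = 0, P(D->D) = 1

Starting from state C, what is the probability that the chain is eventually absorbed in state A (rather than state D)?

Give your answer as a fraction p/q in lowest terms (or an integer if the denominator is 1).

Answer: 1/7

Derivation:
Let a_i = P(absorbed in A | start in state i).
Boundary conditions: a_A = 1, a_D = 0.
For each transient state i, a_i = sum_j P(i->j) * a_j:
  a_B = 1/9*a_A + 1/9*a_B + 1/9*a_C + 2/3*a_D
  a_C = 1/9*a_A + 1/9*a_B + 1/9*a_C + 2/3*a_D

Substituting a_A = 1 and a_D = 0, rearrange to (I - Q) a = r where r[i] = P(i -> A):
  [8/9, -1/9] . (a_B, a_C) = 1/9
  [-1/9, 8/9] . (a_B, a_C) = 1/9

Solving yields:
  a_B = 1/7
  a_C = 1/7

Starting state is C, so the absorption probability is a_C = 1/7.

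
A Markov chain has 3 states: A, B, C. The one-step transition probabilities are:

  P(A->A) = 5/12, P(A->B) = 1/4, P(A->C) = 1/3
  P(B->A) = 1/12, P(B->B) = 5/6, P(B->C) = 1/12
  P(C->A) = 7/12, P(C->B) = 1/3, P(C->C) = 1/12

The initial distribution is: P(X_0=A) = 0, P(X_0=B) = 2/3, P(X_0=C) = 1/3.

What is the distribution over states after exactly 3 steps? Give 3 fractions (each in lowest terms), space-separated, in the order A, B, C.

Answer: 65/288 23/36 13/96

Derivation:
Propagating the distribution step by step (d_{t+1} = d_t * P):
d_0 = (A=0, B=2/3, C=1/3)
  d_1[A] = 0*5/12 + 2/3*1/12 + 1/3*7/12 = 1/4
  d_1[B] = 0*1/4 + 2/3*5/6 + 1/3*1/3 = 2/3
  d_1[C] = 0*1/3 + 2/3*1/12 + 1/3*1/12 = 1/12
d_1 = (A=1/4, B=2/3, C=1/12)
  d_2[A] = 1/4*5/12 + 2/3*1/12 + 1/12*7/12 = 5/24
  d_2[B] = 1/4*1/4 + 2/3*5/6 + 1/12*1/3 = 31/48
  d_2[C] = 1/4*1/3 + 2/3*1/12 + 1/12*1/12 = 7/48
d_2 = (A=5/24, B=31/48, C=7/48)
  d_3[A] = 5/24*5/12 + 31/48*1/12 + 7/48*7/12 = 65/288
  d_3[B] = 5/24*1/4 + 31/48*5/6 + 7/48*1/3 = 23/36
  d_3[C] = 5/24*1/3 + 31/48*1/12 + 7/48*1/12 = 13/96
d_3 = (A=65/288, B=23/36, C=13/96)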